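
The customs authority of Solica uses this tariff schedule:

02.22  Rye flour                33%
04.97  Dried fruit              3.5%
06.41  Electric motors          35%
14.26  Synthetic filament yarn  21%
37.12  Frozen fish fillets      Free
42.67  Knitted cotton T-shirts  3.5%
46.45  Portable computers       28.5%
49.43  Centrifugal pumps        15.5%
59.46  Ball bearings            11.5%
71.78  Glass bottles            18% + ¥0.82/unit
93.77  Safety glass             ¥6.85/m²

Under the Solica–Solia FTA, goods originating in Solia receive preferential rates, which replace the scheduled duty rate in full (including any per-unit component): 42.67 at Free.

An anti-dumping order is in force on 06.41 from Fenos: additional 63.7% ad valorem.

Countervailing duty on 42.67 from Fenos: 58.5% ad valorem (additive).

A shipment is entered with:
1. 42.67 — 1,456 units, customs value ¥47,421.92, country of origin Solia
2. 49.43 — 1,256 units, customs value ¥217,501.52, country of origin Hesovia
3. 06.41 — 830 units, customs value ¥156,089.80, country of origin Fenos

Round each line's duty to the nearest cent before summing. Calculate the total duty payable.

Line 1 (42.67, Solia, 1,456 units, ¥47,421.92):
Base rate for 42.67 is 3.5%.
Origin Solia qualifies under the Solica–Solia agreement and 42.67 is covered: preferential rate Free applies instead.
The additional-duty order on 42.67 targets Fenos, not Solia; it does not apply.
Duty = ¥47,421.92 × 0% = ¥0.00.
Line 2 (49.43, Hesovia, 1,256 units, ¥217,501.52):
Base rate for 49.43 is 15.5%.
Duty = ¥217,501.52 × 15.5% = ¥33,712.74.
Line 3 (06.41, Fenos, 830 units, ¥156,089.80):
Base rate for 06.41 is 35%.
Additional duty on 06.41 from Fenos: +63.7%. Applied ad valorem rate: 35% + 63.7% = 98.7%.
Duty = ¥156,089.80 × 98.7% = ¥154,060.63.
Total = ¥0.00 + ¥33,712.74 + ¥154,060.63 = ¥187,773.37.

¥187,773.37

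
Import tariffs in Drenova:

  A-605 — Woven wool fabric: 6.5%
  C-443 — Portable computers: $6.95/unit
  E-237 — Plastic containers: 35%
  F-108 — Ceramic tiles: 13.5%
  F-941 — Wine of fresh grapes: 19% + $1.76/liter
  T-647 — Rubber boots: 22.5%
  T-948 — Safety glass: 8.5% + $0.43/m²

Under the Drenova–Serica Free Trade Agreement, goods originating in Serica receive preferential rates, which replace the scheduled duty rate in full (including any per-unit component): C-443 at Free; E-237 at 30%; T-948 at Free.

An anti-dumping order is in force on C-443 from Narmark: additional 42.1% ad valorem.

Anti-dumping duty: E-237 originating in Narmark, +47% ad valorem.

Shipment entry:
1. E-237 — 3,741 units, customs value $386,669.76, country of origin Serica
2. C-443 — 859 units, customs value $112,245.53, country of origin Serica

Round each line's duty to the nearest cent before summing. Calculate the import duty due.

$116,000.93

Line 1 (E-237, Serica, 3,741 units, $386,669.76):
Base rate for E-237 is 35%.
Origin Serica qualifies under the Drenova–Serica agreement and E-237 is covered: preferential rate 30% applies instead.
The additional-duty order on E-237 targets Narmark, not Serica; it does not apply.
Duty = $386,669.76 × 30% = $116,000.93.
Line 2 (C-443, Serica, 859 units, $112,245.53):
Base rate for C-443 is $6.95/unit.
Origin Serica qualifies under the Drenova–Serica agreement and C-443 is covered: preferential rate Free applies instead.
The additional-duty order on C-443 targets Narmark, not Serica; it does not apply.
Duty = $112,245.53 × 0% = $0.00.
Total = $116,000.93 + $0.00 = $116,000.93.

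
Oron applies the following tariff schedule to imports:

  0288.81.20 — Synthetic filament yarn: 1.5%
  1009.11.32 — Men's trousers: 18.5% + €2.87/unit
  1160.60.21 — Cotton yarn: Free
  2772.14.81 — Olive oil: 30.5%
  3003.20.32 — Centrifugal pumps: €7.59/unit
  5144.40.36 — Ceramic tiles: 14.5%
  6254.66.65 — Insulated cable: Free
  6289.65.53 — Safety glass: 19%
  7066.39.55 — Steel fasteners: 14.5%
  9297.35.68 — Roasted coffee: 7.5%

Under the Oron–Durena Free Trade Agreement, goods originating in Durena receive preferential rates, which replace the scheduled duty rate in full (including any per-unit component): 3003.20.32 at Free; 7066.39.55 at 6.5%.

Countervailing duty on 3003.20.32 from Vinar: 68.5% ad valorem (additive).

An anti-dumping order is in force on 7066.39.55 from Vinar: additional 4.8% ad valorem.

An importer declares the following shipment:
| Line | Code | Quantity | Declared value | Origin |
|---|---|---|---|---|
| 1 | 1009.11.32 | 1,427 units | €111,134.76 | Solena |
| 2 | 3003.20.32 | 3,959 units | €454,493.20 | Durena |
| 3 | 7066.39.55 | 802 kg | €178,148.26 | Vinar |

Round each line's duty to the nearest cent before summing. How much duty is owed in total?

€59,038.03

Line 1 (1009.11.32, Solena, 1,427 units, €111,134.76):
Base rate for 1009.11.32 is 18.5% + €2.87/unit.
Duty = €111,134.76 × 18.5% + 1,427 × €2.87 = €24,655.42.
Line 2 (3003.20.32, Durena, 3,959 units, €454,493.20):
Base rate for 3003.20.32 is €7.59/unit.
Origin Durena qualifies under the Oron–Durena agreement and 3003.20.32 is covered: preferential rate Free applies instead.
The additional-duty order on 3003.20.32 targets Vinar, not Durena; it does not apply.
Duty = €454,493.20 × 0% = €0.00.
Line 3 (7066.39.55, Vinar, 802 kg, €178,148.26):
Base rate for 7066.39.55 is 14.5%.
7066.39.55 has an FTA preferential rate, but origin Vinar is not Durena; base rate stands.
Additional duty on 7066.39.55 from Vinar: +4.8%. Applied ad valorem rate: 14.5% + 4.8% = 19.3%.
Duty = €178,148.26 × 19.3% = €34,382.61.
Total = €24,655.42 + €0.00 + €34,382.61 = €59,038.03.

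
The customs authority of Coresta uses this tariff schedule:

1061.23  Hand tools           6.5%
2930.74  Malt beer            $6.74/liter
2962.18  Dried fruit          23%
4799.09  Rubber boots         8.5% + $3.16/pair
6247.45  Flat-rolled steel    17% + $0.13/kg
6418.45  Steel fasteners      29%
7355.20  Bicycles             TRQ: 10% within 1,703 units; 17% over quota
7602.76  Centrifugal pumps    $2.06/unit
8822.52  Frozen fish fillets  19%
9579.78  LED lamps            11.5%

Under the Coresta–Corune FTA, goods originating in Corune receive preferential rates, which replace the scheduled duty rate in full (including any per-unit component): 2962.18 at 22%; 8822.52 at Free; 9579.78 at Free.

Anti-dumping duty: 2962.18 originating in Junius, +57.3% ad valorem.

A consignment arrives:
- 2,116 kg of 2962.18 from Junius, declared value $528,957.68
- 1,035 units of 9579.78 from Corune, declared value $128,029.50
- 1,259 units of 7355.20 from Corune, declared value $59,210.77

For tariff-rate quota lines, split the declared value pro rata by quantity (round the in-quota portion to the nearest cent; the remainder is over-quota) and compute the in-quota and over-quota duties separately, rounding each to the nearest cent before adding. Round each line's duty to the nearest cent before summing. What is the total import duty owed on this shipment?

Line 1 (2962.18, Junius, 2,116 kg, $528,957.68):
Base rate for 2962.18 is 23%.
2962.18 has an FTA preferential rate, but origin Junius is not Corune; base rate stands.
Additional duty on 2962.18 from Junius: +57.3%. Applied ad valorem rate: 23% + 57.3% = 80.3%.
Duty = $528,957.68 × 80.3% = $424,753.02.
Line 2 (9579.78, Corune, 1,035 units, $128,029.50):
Base rate for 9579.78 is 11.5%.
Origin Corune qualifies under the Coresta–Corune agreement and 9579.78 is covered: preferential rate Free applies instead.
Duty = $128,029.50 × 0% = $0.00.
Line 3 (7355.20, Corune, 1,259 units, $59,210.77):
Code 7355.20 is under a tariff-rate quota (threshold 1,703 units). Quantity 1,259 units is within the quota, so the in-quota rate 10% applies to the full value.
Duty = $59,210.77 × 10% = $5,921.08.
Total = $424,753.02 + $0.00 + $5,921.08 = $430,674.10.

$430,674.10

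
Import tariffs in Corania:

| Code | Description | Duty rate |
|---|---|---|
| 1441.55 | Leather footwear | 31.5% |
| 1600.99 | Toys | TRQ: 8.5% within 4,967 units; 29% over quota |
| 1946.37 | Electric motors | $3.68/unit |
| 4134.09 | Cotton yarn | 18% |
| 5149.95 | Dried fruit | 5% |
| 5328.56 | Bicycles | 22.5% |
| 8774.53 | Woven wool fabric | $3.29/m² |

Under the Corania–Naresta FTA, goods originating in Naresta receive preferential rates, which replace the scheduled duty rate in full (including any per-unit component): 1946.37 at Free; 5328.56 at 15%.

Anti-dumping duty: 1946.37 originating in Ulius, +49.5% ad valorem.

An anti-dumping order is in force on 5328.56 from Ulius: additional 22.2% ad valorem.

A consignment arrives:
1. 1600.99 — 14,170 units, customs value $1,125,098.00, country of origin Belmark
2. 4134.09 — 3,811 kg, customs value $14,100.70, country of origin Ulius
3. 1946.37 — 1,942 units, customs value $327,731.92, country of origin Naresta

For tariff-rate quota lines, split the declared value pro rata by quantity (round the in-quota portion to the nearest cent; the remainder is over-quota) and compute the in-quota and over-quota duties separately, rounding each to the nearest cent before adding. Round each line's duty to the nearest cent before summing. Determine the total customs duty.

Line 1 (1600.99, Belmark, 14,170 units, $1,125,098.00):
Code 1600.99 is under a tariff-rate quota (threshold 4,967 units). In-quota: 4,967 units at 8.5%; over-quota: 9,203 units at 29%.
Pro-rata value split: in-quota = $1,125,098.00 × 4,967/14,170 = $394,379.80; over-quota = $1,125,098.00 − $394,379.80 = $730,718.20.
In-quota duty = $394,379.80 × 8.5% = $33,522.28. Over-quota duty = $730,718.20 × 29% = $211,908.28.
Line duty = $33,522.28 + $211,908.28 = $245,430.56.
Line 2 (4134.09, Ulius, 3,811 kg, $14,100.70):
Base rate for 4134.09 is 18%.
Duty = $14,100.70 × 18% = $2,538.13.
Line 3 (1946.37, Naresta, 1,942 units, $327,731.92):
Base rate for 1946.37 is $3.68/unit.
Origin Naresta qualifies under the Corania–Naresta agreement and 1946.37 is covered: preferential rate Free applies instead.
The additional-duty order on 1946.37 targets Ulius, not Naresta; it does not apply.
Duty = $327,731.92 × 0% = $0.00.
Total = $245,430.56 + $2,538.13 + $0.00 = $247,968.69.

$247,968.69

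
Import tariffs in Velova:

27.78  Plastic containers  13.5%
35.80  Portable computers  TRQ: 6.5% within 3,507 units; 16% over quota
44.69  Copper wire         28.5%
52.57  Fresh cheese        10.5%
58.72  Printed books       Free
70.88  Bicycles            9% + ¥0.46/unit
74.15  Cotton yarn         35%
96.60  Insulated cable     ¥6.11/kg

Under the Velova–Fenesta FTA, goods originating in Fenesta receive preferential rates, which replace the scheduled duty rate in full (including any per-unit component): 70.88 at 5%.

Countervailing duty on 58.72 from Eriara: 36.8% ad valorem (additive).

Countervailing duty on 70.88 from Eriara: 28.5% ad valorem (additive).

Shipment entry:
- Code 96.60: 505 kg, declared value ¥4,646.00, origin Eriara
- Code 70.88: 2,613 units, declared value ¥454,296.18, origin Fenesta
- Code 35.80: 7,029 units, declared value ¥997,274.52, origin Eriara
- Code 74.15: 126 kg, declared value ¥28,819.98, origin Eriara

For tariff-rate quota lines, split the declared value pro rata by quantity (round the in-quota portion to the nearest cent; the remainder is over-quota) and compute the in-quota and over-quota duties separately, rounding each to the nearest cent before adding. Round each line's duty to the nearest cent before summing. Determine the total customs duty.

¥148,181.83

Line 1 (96.60, Eriara, 505 kg, ¥4,646.00):
Base rate for 96.60 is ¥6.11/kg.
Duty = 505 × ¥6.11 = ¥3,085.55.
Line 2 (70.88, Fenesta, 2,613 units, ¥454,296.18):
Base rate for 70.88 is 9% + ¥0.46/unit.
Origin Fenesta qualifies under the Velova–Fenesta agreement and 70.88 is covered: preferential rate 5% applies instead.
The additional-duty order on 70.88 targets Eriara, not Fenesta; it does not apply.
Duty = ¥454,296.18 × 5% = ¥22,714.81.
Line 3 (35.80, Eriara, 7,029 units, ¥997,274.52):
Code 35.80 is under a tariff-rate quota (threshold 3,507 units). In-quota: 3,507 units at 6.5%; over-quota: 3,522 units at 16%.
Pro-rata value split: in-quota = ¥997,274.52 × 3,507/7,029 = ¥497,573.16; over-quota = ¥997,274.52 − ¥497,573.16 = ¥499,701.36.
In-quota duty = ¥497,573.16 × 6.5% = ¥32,342.26. Over-quota duty = ¥499,701.36 × 16% = ¥79,952.22.
Line duty = ¥32,342.26 + ¥79,952.22 = ¥112,294.48.
Line 4 (74.15, Eriara, 126 kg, ¥28,819.98):
Base rate for 74.15 is 35%.
Duty = ¥28,819.98 × 35% = ¥10,086.99.
Total = ¥3,085.55 + ¥22,714.81 + ¥112,294.48 + ¥10,086.99 = ¥148,181.83.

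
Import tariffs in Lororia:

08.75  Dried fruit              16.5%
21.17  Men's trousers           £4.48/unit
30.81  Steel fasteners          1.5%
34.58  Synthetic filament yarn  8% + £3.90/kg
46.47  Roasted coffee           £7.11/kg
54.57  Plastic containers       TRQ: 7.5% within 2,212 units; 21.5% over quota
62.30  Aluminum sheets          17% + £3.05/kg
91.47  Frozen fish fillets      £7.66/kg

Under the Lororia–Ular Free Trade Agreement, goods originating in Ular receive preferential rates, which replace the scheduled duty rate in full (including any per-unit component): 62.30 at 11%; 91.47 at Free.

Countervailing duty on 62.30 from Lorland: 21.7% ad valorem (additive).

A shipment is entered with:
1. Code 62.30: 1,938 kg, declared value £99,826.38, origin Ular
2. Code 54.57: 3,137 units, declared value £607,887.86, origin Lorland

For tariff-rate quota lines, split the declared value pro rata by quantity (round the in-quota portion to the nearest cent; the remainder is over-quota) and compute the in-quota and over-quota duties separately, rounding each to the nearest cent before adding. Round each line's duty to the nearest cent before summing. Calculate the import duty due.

Line 1 (62.30, Ular, 1,938 kg, £99,826.38):
Base rate for 62.30 is 17% + £3.05/kg.
Origin Ular qualifies under the Lororia–Ular agreement and 62.30 is covered: preferential rate 11% applies instead.
The additional-duty order on 62.30 targets Lorland, not Ular; it does not apply.
Duty = £99,826.38 × 11% = £10,980.90.
Line 2 (54.57, Lorland, 3,137 units, £607,887.86):
Code 54.57 is under a tariff-rate quota (threshold 2,212 units). In-quota: 2,212 units at 7.5%; over-quota: 925 units at 21.5%.
Pro-rata value split: in-quota = £607,887.86 × 2,212/3,137 = £428,641.36; over-quota = £607,887.86 − £428,641.36 = £179,246.50.
In-quota duty = £428,641.36 × 7.5% = £32,148.10. Over-quota duty = £179,246.50 × 21.5% = £38,538.00.
Line duty = £32,148.10 + £38,538.00 = £70,686.10.
Total = £10,980.90 + £70,686.10 = £81,667.00.

£81,667.00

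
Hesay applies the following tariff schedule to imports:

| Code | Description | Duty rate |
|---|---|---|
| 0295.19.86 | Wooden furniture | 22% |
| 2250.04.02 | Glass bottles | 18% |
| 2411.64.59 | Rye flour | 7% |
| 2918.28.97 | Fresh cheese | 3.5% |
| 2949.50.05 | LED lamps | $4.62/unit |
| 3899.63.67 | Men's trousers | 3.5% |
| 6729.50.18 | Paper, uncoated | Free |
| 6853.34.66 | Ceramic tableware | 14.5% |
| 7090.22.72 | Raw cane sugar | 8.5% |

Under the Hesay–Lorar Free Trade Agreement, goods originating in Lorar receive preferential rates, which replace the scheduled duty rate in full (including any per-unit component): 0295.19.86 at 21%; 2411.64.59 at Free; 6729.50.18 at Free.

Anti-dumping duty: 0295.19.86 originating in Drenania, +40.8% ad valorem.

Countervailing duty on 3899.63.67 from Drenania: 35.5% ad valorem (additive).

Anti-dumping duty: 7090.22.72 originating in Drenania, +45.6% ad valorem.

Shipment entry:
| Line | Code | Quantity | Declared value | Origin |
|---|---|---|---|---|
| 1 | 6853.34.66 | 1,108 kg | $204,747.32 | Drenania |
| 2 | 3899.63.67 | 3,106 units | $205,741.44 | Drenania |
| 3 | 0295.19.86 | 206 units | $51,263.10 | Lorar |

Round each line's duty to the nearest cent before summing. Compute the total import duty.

Line 1 (6853.34.66, Drenania, 1,108 kg, $204,747.32):
Base rate for 6853.34.66 is 14.5%.
Duty = $204,747.32 × 14.5% = $29,688.36.
Line 2 (3899.63.67, Drenania, 3,106 units, $205,741.44):
Base rate for 3899.63.67 is 3.5%.
Additional duty on 3899.63.67 from Drenania: +35.5%. Applied ad valorem rate: 3.5% + 35.5% = 39%.
Duty = $205,741.44 × 39% = $80,239.16.
Line 3 (0295.19.86, Lorar, 206 units, $51,263.10):
Base rate for 0295.19.86 is 22%.
Origin Lorar qualifies under the Hesay–Lorar agreement and 0295.19.86 is covered: preferential rate 21% applies instead.
The additional-duty order on 0295.19.86 targets Drenania, not Lorar; it does not apply.
Duty = $51,263.10 × 21% = $10,765.25.
Total = $29,688.36 + $80,239.16 + $10,765.25 = $120,692.77.

$120,692.77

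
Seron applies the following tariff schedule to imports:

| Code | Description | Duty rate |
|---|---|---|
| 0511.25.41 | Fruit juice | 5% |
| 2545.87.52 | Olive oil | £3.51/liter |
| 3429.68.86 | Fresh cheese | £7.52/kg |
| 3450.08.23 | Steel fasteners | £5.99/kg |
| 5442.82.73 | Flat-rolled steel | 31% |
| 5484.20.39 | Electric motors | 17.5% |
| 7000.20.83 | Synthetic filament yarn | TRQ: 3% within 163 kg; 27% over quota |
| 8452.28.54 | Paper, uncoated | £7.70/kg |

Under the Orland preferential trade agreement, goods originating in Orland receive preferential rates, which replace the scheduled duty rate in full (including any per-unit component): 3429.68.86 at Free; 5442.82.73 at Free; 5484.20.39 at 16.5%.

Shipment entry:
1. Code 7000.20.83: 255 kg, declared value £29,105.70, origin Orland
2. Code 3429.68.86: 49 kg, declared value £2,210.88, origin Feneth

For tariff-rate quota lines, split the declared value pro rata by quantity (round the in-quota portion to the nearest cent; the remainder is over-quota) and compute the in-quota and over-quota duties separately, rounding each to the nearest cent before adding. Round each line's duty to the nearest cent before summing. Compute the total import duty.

£3,761.86

Line 1 (7000.20.83, Orland, 255 kg, £29,105.70):
Code 7000.20.83 is under a tariff-rate quota (threshold 163 kg). In-quota: 163 kg at 3%; over-quota: 92 kg at 27%.
Pro-rata value split: in-quota = £29,105.70 × 163/255 = £18,604.82; over-quota = £29,105.70 − £18,604.82 = £10,500.88.
In-quota duty = £18,604.82 × 3% = £558.14. Over-quota duty = £10,500.88 × 27% = £2,835.24.
Line duty = £558.14 + £2,835.24 = £3,393.38.
Line 2 (3429.68.86, Feneth, 49 kg, £2,210.88):
Base rate for 3429.68.86 is £7.52/kg.
3429.68.86 has an FTA preferential rate, but origin Feneth is not Orland; base rate stands.
Duty = 49 × £7.52 = £368.48.
Total = £3,393.38 + £368.48 = £3,761.86.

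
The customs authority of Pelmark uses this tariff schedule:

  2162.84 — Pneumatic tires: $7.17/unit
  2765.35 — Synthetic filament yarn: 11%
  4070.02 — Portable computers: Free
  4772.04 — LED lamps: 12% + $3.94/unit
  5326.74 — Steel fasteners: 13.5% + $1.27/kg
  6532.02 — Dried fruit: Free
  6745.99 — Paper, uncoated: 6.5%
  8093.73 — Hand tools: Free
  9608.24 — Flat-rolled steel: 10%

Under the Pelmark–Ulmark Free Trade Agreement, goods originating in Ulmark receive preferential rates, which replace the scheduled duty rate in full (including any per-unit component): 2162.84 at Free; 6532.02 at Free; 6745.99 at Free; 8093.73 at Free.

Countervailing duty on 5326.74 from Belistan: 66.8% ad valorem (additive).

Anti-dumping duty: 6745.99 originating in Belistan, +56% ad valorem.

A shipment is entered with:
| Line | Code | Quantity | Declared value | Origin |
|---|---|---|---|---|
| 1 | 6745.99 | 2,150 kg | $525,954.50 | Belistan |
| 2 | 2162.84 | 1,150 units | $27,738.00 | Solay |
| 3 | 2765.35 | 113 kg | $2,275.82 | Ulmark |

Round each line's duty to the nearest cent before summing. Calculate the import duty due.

$337,217.40

Line 1 (6745.99, Belistan, 2,150 kg, $525,954.50):
Base rate for 6745.99 is 6.5%.
6745.99 has an FTA preferential rate, but origin Belistan is not Ulmark; base rate stands.
Additional duty on 6745.99 from Belistan: +56%. Applied ad valorem rate: 6.5% + 56% = 62.5%.
Duty = $525,954.50 × 62.5% = $328,721.56.
Line 2 (2162.84, Solay, 1,150 units, $27,738.00):
Base rate for 2162.84 is $7.17/unit.
2162.84 has an FTA preferential rate, but origin Solay is not Ulmark; base rate stands.
Duty = 1,150 × $7.17 = $8,245.50.
Line 3 (2765.35, Ulmark, 113 kg, $2,275.82):
Base rate for 2765.35 is 11%.
Origin Ulmark is the FTA partner but 2765.35 is not on the preference list; base rate stands.
Duty = $2,275.82 × 11% = $250.34.
Total = $328,721.56 + $8,245.50 + $250.34 = $337,217.40.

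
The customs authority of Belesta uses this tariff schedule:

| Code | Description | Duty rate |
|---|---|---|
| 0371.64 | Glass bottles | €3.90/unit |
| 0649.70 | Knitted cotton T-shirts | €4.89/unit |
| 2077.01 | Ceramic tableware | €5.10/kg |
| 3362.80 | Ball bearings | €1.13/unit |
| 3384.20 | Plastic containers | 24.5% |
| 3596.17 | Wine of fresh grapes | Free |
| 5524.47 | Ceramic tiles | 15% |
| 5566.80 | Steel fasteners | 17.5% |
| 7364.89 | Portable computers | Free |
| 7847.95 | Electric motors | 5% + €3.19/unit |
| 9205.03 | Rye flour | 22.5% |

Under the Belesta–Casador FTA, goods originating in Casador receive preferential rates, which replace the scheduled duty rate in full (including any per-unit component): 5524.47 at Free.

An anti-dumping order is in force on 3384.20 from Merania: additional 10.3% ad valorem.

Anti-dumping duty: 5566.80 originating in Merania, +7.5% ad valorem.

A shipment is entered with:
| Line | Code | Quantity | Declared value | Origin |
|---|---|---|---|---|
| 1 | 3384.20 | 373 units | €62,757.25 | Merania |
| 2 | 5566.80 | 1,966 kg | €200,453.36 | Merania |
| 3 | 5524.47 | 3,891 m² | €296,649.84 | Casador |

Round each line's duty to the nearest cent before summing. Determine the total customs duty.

€71,952.86

Line 1 (3384.20, Merania, 373 units, €62,757.25):
Base rate for 3384.20 is 24.5%.
Additional duty on 3384.20 from Merania: +10.3%. Applied ad valorem rate: 24.5% + 10.3% = 34.8%.
Duty = €62,757.25 × 34.8% = €21,839.52.
Line 2 (5566.80, Merania, 1,966 kg, €200,453.36):
Base rate for 5566.80 is 17.5%.
Additional duty on 5566.80 from Merania: +7.5%. Applied ad valorem rate: 17.5% + 7.5% = 25%.
Duty = €200,453.36 × 25% = €50,113.34.
Line 3 (5524.47, Casador, 3,891 m², €296,649.84):
Base rate for 5524.47 is 15%.
Origin Casador qualifies under the Belesta–Casador agreement and 5524.47 is covered: preferential rate Free applies instead.
Duty = €296,649.84 × 0% = €0.00.
Total = €21,839.52 + €50,113.34 + €0.00 = €71,952.86.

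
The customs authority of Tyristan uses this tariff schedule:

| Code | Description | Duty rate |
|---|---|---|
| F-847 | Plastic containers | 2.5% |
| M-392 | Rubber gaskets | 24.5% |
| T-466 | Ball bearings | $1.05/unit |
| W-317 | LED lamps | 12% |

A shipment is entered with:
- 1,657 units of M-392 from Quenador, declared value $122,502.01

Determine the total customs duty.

Line 1 (M-392, Quenador, 1,657 units, $122,502.01):
Base rate for M-392 is 24.5%.
Duty = $122,502.01 × 24.5% = $30,012.99.

$30,012.99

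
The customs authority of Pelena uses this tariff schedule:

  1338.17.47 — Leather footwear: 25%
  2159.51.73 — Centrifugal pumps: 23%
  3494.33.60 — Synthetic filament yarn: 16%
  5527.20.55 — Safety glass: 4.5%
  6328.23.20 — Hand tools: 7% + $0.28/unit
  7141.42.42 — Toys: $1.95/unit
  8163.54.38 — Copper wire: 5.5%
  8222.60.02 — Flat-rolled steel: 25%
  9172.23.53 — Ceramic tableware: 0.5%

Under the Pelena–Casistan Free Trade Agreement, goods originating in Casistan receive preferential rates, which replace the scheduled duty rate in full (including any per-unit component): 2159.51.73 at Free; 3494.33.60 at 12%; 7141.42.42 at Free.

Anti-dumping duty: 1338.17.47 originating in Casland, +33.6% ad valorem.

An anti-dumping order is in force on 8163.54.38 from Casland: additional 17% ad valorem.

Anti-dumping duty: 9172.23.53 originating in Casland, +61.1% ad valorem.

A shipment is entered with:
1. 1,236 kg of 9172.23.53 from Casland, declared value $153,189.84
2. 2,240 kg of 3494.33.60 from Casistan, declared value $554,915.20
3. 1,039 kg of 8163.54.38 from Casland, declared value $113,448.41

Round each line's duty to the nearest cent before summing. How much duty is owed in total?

$186,480.65

Line 1 (9172.23.53, Casland, 1,236 kg, $153,189.84):
Base rate for 9172.23.53 is 0.5%.
Additional duty on 9172.23.53 from Casland: +61.1%. Applied ad valorem rate: 0.5% + 61.1% = 61.6%.
Duty = $153,189.84 × 61.6% = $94,364.94.
Line 2 (3494.33.60, Casistan, 2,240 kg, $554,915.20):
Base rate for 3494.33.60 is 16%.
Origin Casistan qualifies under the Pelena–Casistan agreement and 3494.33.60 is covered: preferential rate 12% applies instead.
Duty = $554,915.20 × 12% = $66,589.82.
Line 3 (8163.54.38, Casland, 1,039 kg, $113,448.41):
Base rate for 8163.54.38 is 5.5%.
Additional duty on 8163.54.38 from Casland: +17%. Applied ad valorem rate: 5.5% + 17% = 22.5%.
Duty = $113,448.41 × 22.5% = $25,525.89.
Total = $94,364.94 + $66,589.82 + $25,525.89 = $186,480.65.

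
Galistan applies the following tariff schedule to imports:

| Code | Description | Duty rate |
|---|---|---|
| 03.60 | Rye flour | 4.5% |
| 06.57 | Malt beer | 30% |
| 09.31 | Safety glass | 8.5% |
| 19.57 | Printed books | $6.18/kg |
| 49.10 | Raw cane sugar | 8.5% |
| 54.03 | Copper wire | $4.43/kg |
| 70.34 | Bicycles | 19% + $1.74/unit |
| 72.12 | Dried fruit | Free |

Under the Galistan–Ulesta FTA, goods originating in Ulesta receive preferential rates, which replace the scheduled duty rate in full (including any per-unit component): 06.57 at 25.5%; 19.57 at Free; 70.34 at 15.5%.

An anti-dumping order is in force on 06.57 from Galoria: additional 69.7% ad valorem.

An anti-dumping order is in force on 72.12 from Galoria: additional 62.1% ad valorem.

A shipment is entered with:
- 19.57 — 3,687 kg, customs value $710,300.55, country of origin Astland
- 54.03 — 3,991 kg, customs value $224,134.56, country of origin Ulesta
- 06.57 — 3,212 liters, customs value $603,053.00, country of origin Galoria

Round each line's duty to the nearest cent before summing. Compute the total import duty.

$641,709.63

Line 1 (19.57, Astland, 3,687 kg, $710,300.55):
Base rate for 19.57 is $6.18/kg.
19.57 has an FTA preferential rate, but origin Astland is not Ulesta; base rate stands.
Duty = 3,687 × $6.18 = $22,785.66.
Line 2 (54.03, Ulesta, 3,991 kg, $224,134.56):
Base rate for 54.03 is $4.43/kg.
Origin Ulesta is the FTA partner but 54.03 is not on the preference list; base rate stands.
Duty = 3,991 × $4.43 = $17,680.13.
Line 3 (06.57, Galoria, 3,212 liters, $603,053.00):
Base rate for 06.57 is 30%.
06.57 has an FTA preferential rate, but origin Galoria is not Ulesta; base rate stands.
Additional duty on 06.57 from Galoria: +69.7%. Applied ad valorem rate: 30% + 69.7% = 99.7%.
Duty = $603,053.00 × 99.7% = $601,243.84.
Total = $22,785.66 + $17,680.13 + $601,243.84 = $641,709.63.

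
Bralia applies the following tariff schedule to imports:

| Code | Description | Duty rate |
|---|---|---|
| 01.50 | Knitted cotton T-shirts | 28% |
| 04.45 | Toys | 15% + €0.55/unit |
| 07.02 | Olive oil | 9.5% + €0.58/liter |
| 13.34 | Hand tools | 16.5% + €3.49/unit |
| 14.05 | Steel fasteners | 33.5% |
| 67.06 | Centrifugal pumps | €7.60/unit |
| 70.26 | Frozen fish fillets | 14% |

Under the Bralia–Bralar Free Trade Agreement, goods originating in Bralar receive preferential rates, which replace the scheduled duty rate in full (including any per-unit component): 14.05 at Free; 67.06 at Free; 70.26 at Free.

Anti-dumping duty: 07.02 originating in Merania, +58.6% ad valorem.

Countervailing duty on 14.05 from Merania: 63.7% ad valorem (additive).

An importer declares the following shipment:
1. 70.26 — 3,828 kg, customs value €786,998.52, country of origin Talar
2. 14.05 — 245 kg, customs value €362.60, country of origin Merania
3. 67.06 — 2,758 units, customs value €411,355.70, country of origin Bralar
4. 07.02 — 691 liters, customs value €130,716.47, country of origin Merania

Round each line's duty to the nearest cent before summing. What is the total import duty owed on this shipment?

€199,950.94

Line 1 (70.26, Talar, 3,828 kg, €786,998.52):
Base rate for 70.26 is 14%.
70.26 has an FTA preferential rate, but origin Talar is not Bralar; base rate stands.
Duty = €786,998.52 × 14% = €110,179.79.
Line 2 (14.05, Merania, 245 kg, €362.60):
Base rate for 14.05 is 33.5%.
14.05 has an FTA preferential rate, but origin Merania is not Bralar; base rate stands.
Additional duty on 14.05 from Merania: +63.7%. Applied ad valorem rate: 33.5% + 63.7% = 97.2%.
Duty = €362.60 × 97.2% = €352.45.
Line 3 (67.06, Bralar, 2,758 units, €411,355.70):
Base rate for 67.06 is €7.60/unit.
Origin Bralar qualifies under the Bralia–Bralar agreement and 67.06 is covered: preferential rate Free applies instead.
Duty = €411,355.70 × 0% = €0.00.
Line 4 (07.02, Merania, 691 liters, €130,716.47):
Base rate for 07.02 is 9.5% + €0.58/liter.
Additional duty on 07.02 from Merania: +58.6%. Applied ad valorem rate: 9.5% + 58.6% = 68.1%.
Duty = €130,716.47 × 68.1% + 691 × €0.58 = €89,418.70.
Total = €110,179.79 + €352.45 + €0.00 + €89,418.70 = €199,950.94.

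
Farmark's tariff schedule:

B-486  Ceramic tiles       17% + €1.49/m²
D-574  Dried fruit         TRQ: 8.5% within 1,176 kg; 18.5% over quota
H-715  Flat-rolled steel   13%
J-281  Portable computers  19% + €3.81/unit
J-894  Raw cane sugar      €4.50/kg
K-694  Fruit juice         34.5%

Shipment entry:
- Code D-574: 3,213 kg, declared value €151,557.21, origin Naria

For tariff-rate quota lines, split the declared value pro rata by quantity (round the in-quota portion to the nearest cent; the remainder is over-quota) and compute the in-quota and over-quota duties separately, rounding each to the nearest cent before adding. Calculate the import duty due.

€22,490.89

Line 1 (D-574, Naria, 3,213 kg, €151,557.21):
Code D-574 is under a tariff-rate quota (threshold 1,176 kg). In-quota: 1,176 kg at 8.5%; over-quota: 2,037 kg at 18.5%.
Pro-rata value split: in-quota = €151,557.21 × 1,176/3,213 = €55,471.92; over-quota = €151,557.21 − €55,471.92 = €96,085.29.
In-quota duty = €55,471.92 × 8.5% = €4,715.11. Over-quota duty = €96,085.29 × 18.5% = €17,775.78.
Line duty = €4,715.11 + €17,775.78 = €22,490.89.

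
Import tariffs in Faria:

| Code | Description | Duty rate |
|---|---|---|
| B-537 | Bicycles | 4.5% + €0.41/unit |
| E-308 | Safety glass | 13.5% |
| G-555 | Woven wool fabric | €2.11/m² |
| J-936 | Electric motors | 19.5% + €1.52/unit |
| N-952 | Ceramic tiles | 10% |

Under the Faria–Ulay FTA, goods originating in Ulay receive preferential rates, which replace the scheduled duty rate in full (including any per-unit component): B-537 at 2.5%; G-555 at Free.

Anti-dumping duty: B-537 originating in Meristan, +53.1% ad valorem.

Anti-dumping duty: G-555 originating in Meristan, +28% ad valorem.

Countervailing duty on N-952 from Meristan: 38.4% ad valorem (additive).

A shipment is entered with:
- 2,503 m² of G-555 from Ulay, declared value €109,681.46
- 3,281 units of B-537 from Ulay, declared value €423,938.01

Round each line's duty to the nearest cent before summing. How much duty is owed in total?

Line 1 (G-555, Ulay, 2,503 m², €109,681.46):
Base rate for G-555 is €2.11/m².
Origin Ulay qualifies under the Faria–Ulay agreement and G-555 is covered: preferential rate Free applies instead.
The additional-duty order on G-555 targets Meristan, not Ulay; it does not apply.
Duty = €109,681.46 × 0% = €0.00.
Line 2 (B-537, Ulay, 3,281 units, €423,938.01):
Base rate for B-537 is 4.5% + €0.41/unit.
Origin Ulay qualifies under the Faria–Ulay agreement and B-537 is covered: preferential rate 2.5% applies instead.
The additional-duty order on B-537 targets Meristan, not Ulay; it does not apply.
Duty = €423,938.01 × 2.5% = €10,598.45.
Total = €0.00 + €10,598.45 = €10,598.45.

€10,598.45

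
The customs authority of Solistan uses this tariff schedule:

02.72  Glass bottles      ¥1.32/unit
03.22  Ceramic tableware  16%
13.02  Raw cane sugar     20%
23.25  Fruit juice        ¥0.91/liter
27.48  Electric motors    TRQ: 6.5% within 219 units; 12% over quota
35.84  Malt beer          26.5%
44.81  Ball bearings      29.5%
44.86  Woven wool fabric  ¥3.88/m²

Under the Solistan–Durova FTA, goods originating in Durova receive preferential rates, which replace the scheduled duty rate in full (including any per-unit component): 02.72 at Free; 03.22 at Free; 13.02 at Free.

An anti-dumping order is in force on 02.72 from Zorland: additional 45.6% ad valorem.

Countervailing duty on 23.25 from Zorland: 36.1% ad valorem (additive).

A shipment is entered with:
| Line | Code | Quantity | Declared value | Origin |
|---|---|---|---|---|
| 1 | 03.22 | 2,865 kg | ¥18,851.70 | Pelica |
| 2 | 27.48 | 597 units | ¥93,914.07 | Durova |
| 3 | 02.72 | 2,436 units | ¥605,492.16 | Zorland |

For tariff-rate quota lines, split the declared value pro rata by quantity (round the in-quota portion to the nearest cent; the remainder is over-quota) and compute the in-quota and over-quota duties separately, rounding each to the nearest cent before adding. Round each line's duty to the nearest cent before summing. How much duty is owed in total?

Line 1 (03.22, Pelica, 2,865 kg, ¥18,851.70):
Base rate for 03.22 is 16%.
03.22 has an FTA preferential rate, but origin Pelica is not Durova; base rate stands.
Duty = ¥18,851.70 × 16% = ¥3,016.27.
Line 2 (27.48, Durova, 597 units, ¥93,914.07):
Code 27.48 is under a tariff-rate quota (threshold 219 units). In-quota: 219 units at 6.5%; over-quota: 378 units at 12%.
Pro-rata value split: in-quota = ¥93,914.07 × 219/597 = ¥34,450.89; over-quota = ¥93,914.07 − ¥34,450.89 = ¥59,463.18.
In-quota duty = ¥34,450.89 × 6.5% = ¥2,239.31. Over-quota duty = ¥59,463.18 × 12% = ¥7,135.58.
Line duty = ¥2,239.31 + ¥7,135.58 = ¥9,374.89.
Line 3 (02.72, Zorland, 2,436 units, ¥605,492.16):
Base rate for 02.72 is ¥1.32/unit.
02.72 has an FTA preferential rate, but origin Zorland is not Durova; base rate stands.
Additional duty on 02.72 from Zorland: +45.6% ad valorem. Applied ad valorem rate = 45.6%.
Duty = ¥605,492.16 × 45.6% + 2,436 × ¥1.32 = ¥279,319.94.
Total = ¥3,016.27 + ¥9,374.89 + ¥279,319.94 = ¥291,711.10.

¥291,711.10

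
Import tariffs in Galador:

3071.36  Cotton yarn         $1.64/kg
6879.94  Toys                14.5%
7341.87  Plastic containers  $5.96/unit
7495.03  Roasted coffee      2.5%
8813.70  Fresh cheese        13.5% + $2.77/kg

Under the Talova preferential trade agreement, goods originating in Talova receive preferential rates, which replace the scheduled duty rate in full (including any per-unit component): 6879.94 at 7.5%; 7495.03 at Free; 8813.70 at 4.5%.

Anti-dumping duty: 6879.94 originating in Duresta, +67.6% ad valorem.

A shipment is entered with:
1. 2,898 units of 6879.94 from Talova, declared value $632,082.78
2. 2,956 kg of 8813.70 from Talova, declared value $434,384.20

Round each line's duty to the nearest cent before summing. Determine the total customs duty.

Line 1 (6879.94, Talova, 2,898 units, $632,082.78):
Base rate for 6879.94 is 14.5%.
Origin Talova qualifies under the Galador–Talova agreement and 6879.94 is covered: preferential rate 7.5% applies instead.
The additional-duty order on 6879.94 targets Duresta, not Talova; it does not apply.
Duty = $632,082.78 × 7.5% = $47,406.21.
Line 2 (8813.70, Talova, 2,956 kg, $434,384.20):
Base rate for 8813.70 is 13.5% + $2.77/kg.
Origin Talova qualifies under the Galador–Talova agreement and 8813.70 is covered: preferential rate 4.5% applies instead.
Duty = $434,384.20 × 4.5% = $19,547.29.
Total = $47,406.21 + $19,547.29 = $66,953.50.

$66,953.50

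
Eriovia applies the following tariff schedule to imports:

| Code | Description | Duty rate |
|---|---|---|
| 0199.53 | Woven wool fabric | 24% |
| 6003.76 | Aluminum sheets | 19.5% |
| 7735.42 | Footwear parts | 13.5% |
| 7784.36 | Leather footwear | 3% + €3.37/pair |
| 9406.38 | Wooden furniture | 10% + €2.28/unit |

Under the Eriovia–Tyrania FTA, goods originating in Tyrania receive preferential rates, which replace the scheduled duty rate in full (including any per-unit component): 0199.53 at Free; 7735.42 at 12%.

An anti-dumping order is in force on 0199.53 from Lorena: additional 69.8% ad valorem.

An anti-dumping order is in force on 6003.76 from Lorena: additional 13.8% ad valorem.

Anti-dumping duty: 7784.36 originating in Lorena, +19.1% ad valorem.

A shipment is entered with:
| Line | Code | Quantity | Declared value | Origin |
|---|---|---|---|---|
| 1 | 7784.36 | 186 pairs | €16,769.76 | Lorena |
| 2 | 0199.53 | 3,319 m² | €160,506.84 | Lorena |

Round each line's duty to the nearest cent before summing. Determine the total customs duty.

€154,888.36

Line 1 (7784.36, Lorena, 186 pairs, €16,769.76):
Base rate for 7784.36 is 3% + €3.37/pair.
Additional duty on 7784.36 from Lorena: +19.1%. Applied ad valorem rate: 3% + 19.1% = 22.1%.
Duty = €16,769.76 × 22.1% + 186 × €3.37 = €4,332.94.
Line 2 (0199.53, Lorena, 3,319 m², €160,506.84):
Base rate for 0199.53 is 24%.
0199.53 has an FTA preferential rate, but origin Lorena is not Tyrania; base rate stands.
Additional duty on 0199.53 from Lorena: +69.8%. Applied ad valorem rate: 24% + 69.8% = 93.8%.
Duty = €160,506.84 × 93.8% = €150,555.42.
Total = €4,332.94 + €150,555.42 = €154,888.36.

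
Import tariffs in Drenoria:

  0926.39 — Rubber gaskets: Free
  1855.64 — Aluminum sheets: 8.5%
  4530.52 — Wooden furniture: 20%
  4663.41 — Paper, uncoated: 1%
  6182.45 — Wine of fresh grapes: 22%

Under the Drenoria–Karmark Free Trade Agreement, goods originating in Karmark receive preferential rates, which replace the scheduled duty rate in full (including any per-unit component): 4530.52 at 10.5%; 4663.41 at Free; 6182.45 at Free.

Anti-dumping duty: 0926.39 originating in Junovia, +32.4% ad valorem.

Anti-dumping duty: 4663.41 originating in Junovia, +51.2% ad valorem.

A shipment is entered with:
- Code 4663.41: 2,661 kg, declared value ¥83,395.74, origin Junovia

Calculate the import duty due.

Line 1 (4663.41, Junovia, 2,661 kg, ¥83,395.74):
Base rate for 4663.41 is 1%.
4663.41 has an FTA preferential rate, but origin Junovia is not Karmark; base rate stands.
Additional duty on 4663.41 from Junovia: +51.2%. Applied ad valorem rate: 1% + 51.2% = 52.2%.
Duty = ¥83,395.74 × 52.2% = ¥43,532.58.

¥43,532.58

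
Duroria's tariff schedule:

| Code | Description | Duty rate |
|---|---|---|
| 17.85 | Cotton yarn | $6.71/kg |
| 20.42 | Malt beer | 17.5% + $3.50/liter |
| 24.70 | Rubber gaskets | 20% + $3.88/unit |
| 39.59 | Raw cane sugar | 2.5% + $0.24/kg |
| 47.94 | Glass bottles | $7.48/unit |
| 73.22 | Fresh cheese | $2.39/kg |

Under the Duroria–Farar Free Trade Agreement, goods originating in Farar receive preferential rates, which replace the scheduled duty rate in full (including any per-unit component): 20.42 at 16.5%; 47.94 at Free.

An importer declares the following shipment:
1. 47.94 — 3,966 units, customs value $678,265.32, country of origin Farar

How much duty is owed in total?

Line 1 (47.94, Farar, 3,966 units, $678,265.32):
Base rate for 47.94 is $7.48/unit.
Origin Farar qualifies under the Duroria–Farar agreement and 47.94 is covered: preferential rate Free applies instead.
Duty = $678,265.32 × 0% = $0.00.

$0.00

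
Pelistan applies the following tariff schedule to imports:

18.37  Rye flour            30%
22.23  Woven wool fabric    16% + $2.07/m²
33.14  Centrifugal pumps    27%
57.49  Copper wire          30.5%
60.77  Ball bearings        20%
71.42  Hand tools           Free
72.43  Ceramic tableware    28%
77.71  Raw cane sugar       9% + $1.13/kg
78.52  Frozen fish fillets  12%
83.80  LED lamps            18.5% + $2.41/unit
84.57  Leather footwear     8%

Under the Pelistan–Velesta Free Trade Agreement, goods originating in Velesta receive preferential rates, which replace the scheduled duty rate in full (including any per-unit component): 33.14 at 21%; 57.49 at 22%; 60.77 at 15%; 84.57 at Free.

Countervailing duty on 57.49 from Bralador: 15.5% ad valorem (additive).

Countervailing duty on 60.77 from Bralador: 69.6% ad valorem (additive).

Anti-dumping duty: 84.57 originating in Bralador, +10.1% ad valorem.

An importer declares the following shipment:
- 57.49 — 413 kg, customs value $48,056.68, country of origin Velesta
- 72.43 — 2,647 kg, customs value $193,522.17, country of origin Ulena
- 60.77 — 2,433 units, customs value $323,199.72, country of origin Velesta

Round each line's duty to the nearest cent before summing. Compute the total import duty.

$113,238.64

Line 1 (57.49, Velesta, 413 kg, $48,056.68):
Base rate for 57.49 is 30.5%.
Origin Velesta qualifies under the Pelistan–Velesta agreement and 57.49 is covered: preferential rate 22% applies instead.
The additional-duty order on 57.49 targets Bralador, not Velesta; it does not apply.
Duty = $48,056.68 × 22% = $10,572.47.
Line 2 (72.43, Ulena, 2,647 kg, $193,522.17):
Base rate for 72.43 is 28%.
Duty = $193,522.17 × 28% = $54,186.21.
Line 3 (60.77, Velesta, 2,433 units, $323,199.72):
Base rate for 60.77 is 20%.
Origin Velesta qualifies under the Pelistan–Velesta agreement and 60.77 is covered: preferential rate 15% applies instead.
The additional-duty order on 60.77 targets Bralador, not Velesta; it does not apply.
Duty = $323,199.72 × 15% = $48,479.96.
Total = $10,572.47 + $54,186.21 + $48,479.96 = $113,238.64.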